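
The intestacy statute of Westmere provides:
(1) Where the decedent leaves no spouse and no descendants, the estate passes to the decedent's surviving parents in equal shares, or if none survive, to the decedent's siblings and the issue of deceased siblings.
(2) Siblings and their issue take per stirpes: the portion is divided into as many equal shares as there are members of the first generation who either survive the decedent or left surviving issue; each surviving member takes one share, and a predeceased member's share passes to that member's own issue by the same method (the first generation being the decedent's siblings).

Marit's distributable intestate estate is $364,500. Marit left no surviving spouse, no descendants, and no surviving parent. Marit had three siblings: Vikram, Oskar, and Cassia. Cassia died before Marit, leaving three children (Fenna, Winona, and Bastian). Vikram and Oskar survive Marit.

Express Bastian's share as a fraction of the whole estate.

Bastian receives 1/9 of the estate.

The entire $364,500 passes to the siblings and their issue.
That amount ($364,500) is divided into 3 shares of $121,500: Vikram and Oskar each take $121,500; Cassia's $121,500 share passes to Cassia's issue.
Cassia's share ($121,500) is divided into 3 shares of $40,500: Fenna, Winona, and Bastian each take $40,500.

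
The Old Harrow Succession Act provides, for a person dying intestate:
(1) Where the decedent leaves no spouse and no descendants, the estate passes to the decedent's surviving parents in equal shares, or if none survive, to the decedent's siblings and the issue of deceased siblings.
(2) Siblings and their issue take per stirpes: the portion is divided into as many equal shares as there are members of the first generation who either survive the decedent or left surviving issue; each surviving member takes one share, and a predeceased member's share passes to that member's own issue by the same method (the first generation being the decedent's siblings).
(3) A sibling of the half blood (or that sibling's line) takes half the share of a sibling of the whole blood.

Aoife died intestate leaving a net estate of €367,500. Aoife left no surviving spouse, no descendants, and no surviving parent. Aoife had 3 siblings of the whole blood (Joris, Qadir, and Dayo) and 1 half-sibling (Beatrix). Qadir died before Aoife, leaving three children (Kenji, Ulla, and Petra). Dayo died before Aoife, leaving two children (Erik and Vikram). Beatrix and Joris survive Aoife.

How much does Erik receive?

Erik receives €52,500.

The entire €367,500 passes to the siblings and their issue.
Counting each half-blood sibling's line as half a unit, there are 7/2 units in €367,500, so one unit is €105,000. Whole-blood lines (Joris, Qadir, and Dayo) take €105,000 each; half-blood lines (Beatrix) take €52,500 each.
Qadir's share (€105,000) is divided into 3 shares of €35,000: Kenji, Ulla, and Petra each take €35,000.
Dayo's share (€105,000) is divided into 2 shares of €52,500: Erik and Vikram each take €52,500.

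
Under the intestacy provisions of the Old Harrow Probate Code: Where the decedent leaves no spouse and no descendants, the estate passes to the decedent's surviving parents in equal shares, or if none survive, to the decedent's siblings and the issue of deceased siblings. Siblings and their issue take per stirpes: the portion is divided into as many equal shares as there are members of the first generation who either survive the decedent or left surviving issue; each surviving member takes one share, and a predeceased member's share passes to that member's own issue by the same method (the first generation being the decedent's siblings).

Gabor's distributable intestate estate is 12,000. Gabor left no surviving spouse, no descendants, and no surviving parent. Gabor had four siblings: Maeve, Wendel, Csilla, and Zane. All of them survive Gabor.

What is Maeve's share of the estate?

Maeve receives 3,000.

The entire 12,000 passes to the siblings and their issue.
That amount (12,000) is divided into 4 shares of 3,000: Maeve, Wendel, Csilla, and Zane each take 3,000.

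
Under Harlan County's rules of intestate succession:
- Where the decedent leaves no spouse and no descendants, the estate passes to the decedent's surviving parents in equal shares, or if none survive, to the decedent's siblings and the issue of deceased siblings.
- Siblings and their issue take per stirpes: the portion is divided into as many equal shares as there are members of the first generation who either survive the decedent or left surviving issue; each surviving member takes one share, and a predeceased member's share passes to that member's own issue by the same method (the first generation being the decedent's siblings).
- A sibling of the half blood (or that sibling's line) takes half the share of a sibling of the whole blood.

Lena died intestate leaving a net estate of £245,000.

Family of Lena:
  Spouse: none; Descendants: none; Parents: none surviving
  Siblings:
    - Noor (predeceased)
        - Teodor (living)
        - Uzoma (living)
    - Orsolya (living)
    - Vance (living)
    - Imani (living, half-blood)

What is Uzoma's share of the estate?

The entire £245,000 passes to the siblings and their issue.
Counting each half-blood sibling's line as half a unit, there are 7/2 units in £245,000, so one unit is £70,000. Whole-blood lines (Noor, Orsolya, and Vance) take £70,000 each; half-blood lines (Imani) take £35,000 each.
Noor's share (£70,000) is divided into 2 shares of £35,000: Teodor and Uzoma each take £35,000.

Uzoma receives £35,000.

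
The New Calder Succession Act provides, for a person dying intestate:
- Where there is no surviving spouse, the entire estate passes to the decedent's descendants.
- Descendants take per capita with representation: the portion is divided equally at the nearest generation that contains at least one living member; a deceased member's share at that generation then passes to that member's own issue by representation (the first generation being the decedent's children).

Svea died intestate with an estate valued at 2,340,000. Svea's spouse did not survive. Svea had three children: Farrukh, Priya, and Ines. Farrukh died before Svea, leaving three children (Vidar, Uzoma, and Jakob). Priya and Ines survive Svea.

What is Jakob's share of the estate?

Jakob receives 260,000.

The entire 2,340,000 passes to the descendants.
That amount (2,340,000) is divided into 3 shares of 780,000: Priya and Ines each take 780,000; Farrukh's 780,000 share passes to Farrukh's issue.
Farrukh's share (780,000) is divided into 3 shares of 260,000: Vidar, Uzoma, and Jakob each take 260,000.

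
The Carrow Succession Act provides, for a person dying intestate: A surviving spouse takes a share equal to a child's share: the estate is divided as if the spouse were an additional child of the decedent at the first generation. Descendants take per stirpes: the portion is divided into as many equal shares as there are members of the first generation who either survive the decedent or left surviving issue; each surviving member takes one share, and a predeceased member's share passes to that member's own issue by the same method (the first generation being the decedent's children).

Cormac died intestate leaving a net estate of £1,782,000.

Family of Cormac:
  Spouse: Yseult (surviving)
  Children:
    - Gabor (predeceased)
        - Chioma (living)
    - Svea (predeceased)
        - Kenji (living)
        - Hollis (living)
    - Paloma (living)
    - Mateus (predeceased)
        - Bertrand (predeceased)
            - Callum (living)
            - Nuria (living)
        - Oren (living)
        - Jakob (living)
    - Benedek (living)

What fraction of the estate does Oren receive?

Oren receives 1/18 of the estate.

The spouse counts as an additional share at the children's level, so there are 6 primary shares of £297,000. Yseult takes one such share (£297,000).
The children's combined portion (£1,485,000) is divided into 5 shares of £297,000: Paloma and Benedek each take £297,000; Gabor's £297,000 share passes to Gabor's issue; Svea's £297,000 share passes to Svea's issue; Mateus's £297,000 share passes to Mateus's issue.
Gabor's share (£297,000) passes entirely to Chioma.
Svea's share (£297,000) is divided into 2 shares of £148,500: Kenji and Hollis each take £148,500.
Mateus's share (£297,000) is divided into 3 shares of £99,000: Oren and Jakob each take £99,000; Bertrand's £99,000 share passes to Bertrand's issue.
Bertrand's share (£99,000) is divided into 2 shares of £49,500: Callum and Nuria each take £49,500.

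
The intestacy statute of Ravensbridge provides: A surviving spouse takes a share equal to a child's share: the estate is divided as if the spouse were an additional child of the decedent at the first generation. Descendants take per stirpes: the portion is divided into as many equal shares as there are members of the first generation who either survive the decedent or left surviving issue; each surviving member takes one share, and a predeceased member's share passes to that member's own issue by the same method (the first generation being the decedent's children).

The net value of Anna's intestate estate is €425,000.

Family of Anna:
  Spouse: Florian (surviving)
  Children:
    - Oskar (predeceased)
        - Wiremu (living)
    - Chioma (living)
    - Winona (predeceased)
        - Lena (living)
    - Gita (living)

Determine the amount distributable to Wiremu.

The spouse counts as an additional share at the children's level, so there are 5 primary shares of €85,000. Florian takes one such share (€85,000).
The children's combined portion (€340,000) is divided into 4 shares of €85,000: Chioma and Gita each take €85,000; Oskar's €85,000 share passes to Oskar's issue; Winona's €85,000 share passes to Winona's issue.
Oskar's share (€85,000) passes entirely to Wiremu.
Winona's share (€85,000) passes entirely to Lena.

Wiremu receives €85,000.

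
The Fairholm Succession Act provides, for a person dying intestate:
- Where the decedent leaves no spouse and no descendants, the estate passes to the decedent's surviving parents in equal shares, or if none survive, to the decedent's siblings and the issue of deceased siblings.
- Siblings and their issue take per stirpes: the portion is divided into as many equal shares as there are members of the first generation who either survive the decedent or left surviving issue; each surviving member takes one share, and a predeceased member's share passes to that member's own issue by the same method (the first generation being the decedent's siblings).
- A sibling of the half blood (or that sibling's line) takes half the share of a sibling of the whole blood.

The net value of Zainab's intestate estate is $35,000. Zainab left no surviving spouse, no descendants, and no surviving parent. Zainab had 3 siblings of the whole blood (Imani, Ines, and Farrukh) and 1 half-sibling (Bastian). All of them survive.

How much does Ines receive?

Ines receives $10,000.

The entire $35,000 passes to the siblings and their issue.
Counting each half-blood sibling's line as half a unit, there are 7/2 units in $35,000, so one unit is $10,000. Whole-blood lines (Imani, Ines, and Farrukh) take $10,000 each; half-blood lines (Bastian) take $5,000 each.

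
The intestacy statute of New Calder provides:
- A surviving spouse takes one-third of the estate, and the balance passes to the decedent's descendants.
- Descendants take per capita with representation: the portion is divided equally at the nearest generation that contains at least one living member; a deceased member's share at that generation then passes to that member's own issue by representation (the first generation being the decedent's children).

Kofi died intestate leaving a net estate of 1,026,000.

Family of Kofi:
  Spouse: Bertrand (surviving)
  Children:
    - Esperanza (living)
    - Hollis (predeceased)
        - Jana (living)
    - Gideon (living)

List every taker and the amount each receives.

Bertrand takes one-third of 1,026,000 = 342,000. The remaining 684,000 passes to the descendants.
The descendants' portion (684,000) is divided into 3 shares of 228,000: Esperanza and Gideon each take 228,000; Hollis's 228,000 share passes to Hollis's issue.
Hollis's share (228,000) passes entirely to Jana.

Bertrand: 342,000; Esperanza: 228,000; Jana: 228,000; Gideon: 228,000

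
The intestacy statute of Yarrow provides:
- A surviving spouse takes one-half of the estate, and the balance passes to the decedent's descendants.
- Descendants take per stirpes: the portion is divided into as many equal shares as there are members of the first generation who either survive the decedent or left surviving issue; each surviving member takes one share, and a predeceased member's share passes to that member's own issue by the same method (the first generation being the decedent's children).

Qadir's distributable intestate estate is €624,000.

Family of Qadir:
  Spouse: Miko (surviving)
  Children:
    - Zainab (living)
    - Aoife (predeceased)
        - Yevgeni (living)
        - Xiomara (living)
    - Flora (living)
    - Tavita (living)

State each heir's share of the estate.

Miko: €312,000; Zainab: €78,000; Yevgeni: €39,000; Xiomara: €39,000; Flora: €78,000; Tavita: €78,000

Miko takes one-half of €624,000 = €312,000. The remaining €312,000 passes to the descendants.
The descendants' portion (€312,000) is divided into 4 shares of €78,000: Zainab, Flora, and Tavita each take €78,000; Aoife's €78,000 share passes to Aoife's issue.
Aoife's share (€78,000) is divided into 2 shares of €39,000: Yevgeni and Xiomara each take €39,000.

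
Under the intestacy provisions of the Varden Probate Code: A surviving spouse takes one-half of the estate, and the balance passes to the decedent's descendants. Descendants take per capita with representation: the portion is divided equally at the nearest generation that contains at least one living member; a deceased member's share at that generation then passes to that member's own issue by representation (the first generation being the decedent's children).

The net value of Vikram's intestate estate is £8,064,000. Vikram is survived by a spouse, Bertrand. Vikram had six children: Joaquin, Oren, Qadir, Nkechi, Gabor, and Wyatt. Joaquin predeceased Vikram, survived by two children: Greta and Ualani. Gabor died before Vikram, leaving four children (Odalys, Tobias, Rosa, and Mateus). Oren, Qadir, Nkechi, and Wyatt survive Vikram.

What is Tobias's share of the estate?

Tobias receives £168,000.

Bertrand takes one-half of £8,064,000 = £4,032,000. The remaining £4,032,000 passes to the descendants.
The descendants' portion (£4,032,000) is divided into 6 shares of £672,000: Oren, Qadir, Nkechi, and Wyatt each take £672,000; Joaquin's £672,000 share passes to Joaquin's issue; Gabor's £672,000 share passes to Gabor's issue.
Joaquin's share (£672,000) is divided into 2 shares of £336,000: Greta and Ualani each take £336,000.
Gabor's share (£672,000) is divided into 4 shares of £168,000: Odalys, Tobias, Rosa, and Mateus each take £168,000.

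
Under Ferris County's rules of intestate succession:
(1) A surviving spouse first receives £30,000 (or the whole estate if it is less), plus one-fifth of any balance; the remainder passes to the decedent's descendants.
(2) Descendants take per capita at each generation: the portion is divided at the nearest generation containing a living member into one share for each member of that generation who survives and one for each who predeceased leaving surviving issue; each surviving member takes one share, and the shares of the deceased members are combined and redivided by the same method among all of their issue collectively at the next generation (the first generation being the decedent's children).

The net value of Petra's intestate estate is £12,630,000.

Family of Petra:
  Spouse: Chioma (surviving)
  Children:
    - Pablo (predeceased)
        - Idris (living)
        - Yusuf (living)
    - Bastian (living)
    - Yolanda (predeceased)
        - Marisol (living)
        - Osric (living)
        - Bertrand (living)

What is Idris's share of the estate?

Idris receives £1,344,000.

Chioma first takes £30,000, leaving a balance of £12,600,000. Chioma then takes one-fifth of the balance (£2,520,000), for a total of £2,550,000. The remaining £10,080,000 passes to the descendants.
The descendants' portion (£10,080,000) is divided at the children's generation into 3 shares of £3,360,000. Bastian takes £3,360,000. The 2 shares of the deceased (Pablo and Yolanda) are combined into a pool of £6,720,000.
That pool (£6,720,000) is divided at the grandchildren's generation equally among Idris, Yusuf, Marisol, Osric, and Bertrand: £1,344,000 each.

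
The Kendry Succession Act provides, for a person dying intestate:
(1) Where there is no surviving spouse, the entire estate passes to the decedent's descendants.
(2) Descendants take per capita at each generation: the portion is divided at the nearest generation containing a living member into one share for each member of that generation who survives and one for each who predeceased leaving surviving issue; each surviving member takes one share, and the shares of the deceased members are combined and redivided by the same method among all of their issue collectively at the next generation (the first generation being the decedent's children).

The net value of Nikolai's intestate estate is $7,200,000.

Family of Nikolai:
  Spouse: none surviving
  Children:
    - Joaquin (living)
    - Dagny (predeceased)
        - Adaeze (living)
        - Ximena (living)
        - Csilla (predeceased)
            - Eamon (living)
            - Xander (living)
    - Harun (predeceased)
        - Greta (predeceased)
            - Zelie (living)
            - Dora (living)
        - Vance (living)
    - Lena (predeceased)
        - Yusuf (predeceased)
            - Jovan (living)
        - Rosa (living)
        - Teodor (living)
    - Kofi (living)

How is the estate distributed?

The entire $7,200,000 passes to the descendants.
That amount ($7,200,000) is divided at the children's generation into 5 shares of $1,440,000. Joaquin and Kofi each take $1,440,000. The 3 shares of the deceased (Dagny, Harun, and Lena) are combined into a pool of $4,320,000.
That pool ($4,320,000) is divided at the grandchildren's generation into 8 shares of $540,000. Adaeze, Ximena, Vance, Rosa, and Teodor each take $540,000. The 3 shares of the deceased (Csilla, Greta, and Yusuf) are combined into a pool of $1,620,000.
That pool ($1,620,000) is divided at the great-grandchildren's generation equally among Eamon, Xander, Zelie, Dora, and Jovan: $324,000 each.

Joaquin: $1,440,000; Adaeze: $540,000; Ximena: $540,000; Eamon: $324,000; Xander: $324,000; Zelie: $324,000; Dora: $324,000; Vance: $540,000; Jovan: $324,000; Rosa: $540,000; Teodor: $540,000; Kofi: $1,440,000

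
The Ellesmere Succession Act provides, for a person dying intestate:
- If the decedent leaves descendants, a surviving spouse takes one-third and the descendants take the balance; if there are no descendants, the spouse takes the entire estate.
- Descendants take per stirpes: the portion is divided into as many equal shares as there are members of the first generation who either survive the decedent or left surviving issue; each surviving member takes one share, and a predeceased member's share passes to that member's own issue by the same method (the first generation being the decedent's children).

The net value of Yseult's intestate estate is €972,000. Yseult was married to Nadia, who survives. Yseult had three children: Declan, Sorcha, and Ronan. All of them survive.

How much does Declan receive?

Declan receives €216,000.

Nadia takes one-third of €972,000 = €324,000. The remaining €648,000 passes to the descendants.
The descendants' portion (€648,000) is divided into 3 shares of €216,000: Declan, Sorcha, and Ronan each take €216,000.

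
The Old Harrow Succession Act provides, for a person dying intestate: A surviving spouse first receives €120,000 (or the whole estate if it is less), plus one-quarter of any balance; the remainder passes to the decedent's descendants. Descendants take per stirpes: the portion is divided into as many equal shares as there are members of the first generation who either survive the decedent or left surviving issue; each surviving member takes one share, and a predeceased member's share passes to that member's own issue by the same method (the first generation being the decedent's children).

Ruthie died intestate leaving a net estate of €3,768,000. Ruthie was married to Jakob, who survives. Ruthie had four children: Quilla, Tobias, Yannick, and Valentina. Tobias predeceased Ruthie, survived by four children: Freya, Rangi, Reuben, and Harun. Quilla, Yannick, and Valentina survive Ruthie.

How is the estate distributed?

Jakob first takes €120,000, leaving a balance of €3,648,000. Jakob then takes one-quarter of the balance (€912,000), for a total of €1,032,000. The remaining €2,736,000 passes to the descendants.
The descendants' portion (€2,736,000) is divided into 4 shares of €684,000: Quilla, Yannick, and Valentina each take €684,000; Tobias's €684,000 share passes to Tobias's issue.
Tobias's share (€684,000) is divided into 4 shares of €171,000: Freya, Rangi, Reuben, and Harun each take €171,000.

Jakob: €1,032,000; Quilla: €684,000; Freya: €171,000; Rangi: €171,000; Reuben: €171,000; Harun: €171,000; Yannick: €684,000; Valentina: €684,000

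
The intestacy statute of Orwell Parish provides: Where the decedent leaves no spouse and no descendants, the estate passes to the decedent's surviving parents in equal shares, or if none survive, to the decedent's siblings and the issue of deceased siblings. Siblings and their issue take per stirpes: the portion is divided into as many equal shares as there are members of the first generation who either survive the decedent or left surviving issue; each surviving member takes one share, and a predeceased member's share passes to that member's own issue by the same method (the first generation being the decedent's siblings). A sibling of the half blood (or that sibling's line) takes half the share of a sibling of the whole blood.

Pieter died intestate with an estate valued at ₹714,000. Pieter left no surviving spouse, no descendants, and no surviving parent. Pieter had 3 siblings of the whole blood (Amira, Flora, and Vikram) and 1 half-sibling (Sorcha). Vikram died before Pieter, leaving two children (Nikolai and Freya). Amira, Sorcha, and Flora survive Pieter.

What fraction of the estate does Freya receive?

The entire ₹714,000 passes to the siblings and their issue.
Counting each half-blood sibling's line as half a unit, there are 7/2 units in ₹714,000, so one unit is ₹204,000. Whole-blood lines (Amira, Flora, and Vikram) take ₹204,000 each; half-blood lines (Sorcha) take ₹102,000 each.
Vikram's share (₹204,000) is divided into 2 shares of ₹102,000: Nikolai and Freya each take ₹102,000.

Freya receives 1/7 of the estate.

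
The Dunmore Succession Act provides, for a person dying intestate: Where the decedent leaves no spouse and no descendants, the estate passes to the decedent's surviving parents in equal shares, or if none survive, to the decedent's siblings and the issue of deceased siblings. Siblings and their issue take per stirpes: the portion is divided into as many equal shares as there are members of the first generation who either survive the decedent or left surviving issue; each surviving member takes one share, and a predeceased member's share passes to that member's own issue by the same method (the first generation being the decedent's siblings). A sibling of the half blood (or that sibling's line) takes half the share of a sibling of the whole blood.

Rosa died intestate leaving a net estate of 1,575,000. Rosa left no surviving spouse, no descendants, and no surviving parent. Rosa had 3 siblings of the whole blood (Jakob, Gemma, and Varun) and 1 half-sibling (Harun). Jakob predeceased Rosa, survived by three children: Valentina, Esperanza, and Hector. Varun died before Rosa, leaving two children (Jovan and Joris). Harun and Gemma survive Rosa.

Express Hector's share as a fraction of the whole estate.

The entire 1,575,000 passes to the siblings and their issue.
Counting each half-blood sibling's line as half a unit, there are 7/2 units in 1,575,000, so one unit is 450,000. Whole-blood lines (Jakob, Gemma, and Varun) take 450,000 each; half-blood lines (Harun) take 225,000 each.
Jakob's share (450,000) is divided into 3 shares of 150,000: Valentina, Esperanza, and Hector each take 150,000.
Varun's share (450,000) is divided into 2 shares of 225,000: Jovan and Joris each take 225,000.

Hector receives 2/21 of the estate.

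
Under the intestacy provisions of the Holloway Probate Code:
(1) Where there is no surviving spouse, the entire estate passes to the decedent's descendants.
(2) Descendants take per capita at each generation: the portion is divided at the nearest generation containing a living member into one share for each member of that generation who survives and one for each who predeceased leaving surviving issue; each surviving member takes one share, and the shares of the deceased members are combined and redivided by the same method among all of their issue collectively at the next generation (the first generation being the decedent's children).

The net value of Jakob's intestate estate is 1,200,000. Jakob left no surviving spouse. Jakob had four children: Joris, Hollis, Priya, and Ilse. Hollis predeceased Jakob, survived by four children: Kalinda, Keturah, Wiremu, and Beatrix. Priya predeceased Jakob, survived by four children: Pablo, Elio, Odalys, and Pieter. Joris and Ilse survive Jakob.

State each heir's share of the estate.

Joris: 300,000; Kalinda: 75,000; Keturah: 75,000; Wiremu: 75,000; Beatrix: 75,000; Pablo: 75,000; Elio: 75,000; Odalys: 75,000; Pieter: 75,000; Ilse: 300,000

The entire 1,200,000 passes to the descendants.
That amount (1,200,000) is divided at the children's generation into 4 shares of 300,000. Joris and Ilse each take 300,000. The 2 shares of the deceased (Hollis and Priya) are combined into a pool of 600,000.
That pool (600,000) is divided at the grandchildren's generation equally among Kalinda, Keturah, Wiremu, Beatrix, Pablo, Elio, Odalys, and Pieter: 75,000 each.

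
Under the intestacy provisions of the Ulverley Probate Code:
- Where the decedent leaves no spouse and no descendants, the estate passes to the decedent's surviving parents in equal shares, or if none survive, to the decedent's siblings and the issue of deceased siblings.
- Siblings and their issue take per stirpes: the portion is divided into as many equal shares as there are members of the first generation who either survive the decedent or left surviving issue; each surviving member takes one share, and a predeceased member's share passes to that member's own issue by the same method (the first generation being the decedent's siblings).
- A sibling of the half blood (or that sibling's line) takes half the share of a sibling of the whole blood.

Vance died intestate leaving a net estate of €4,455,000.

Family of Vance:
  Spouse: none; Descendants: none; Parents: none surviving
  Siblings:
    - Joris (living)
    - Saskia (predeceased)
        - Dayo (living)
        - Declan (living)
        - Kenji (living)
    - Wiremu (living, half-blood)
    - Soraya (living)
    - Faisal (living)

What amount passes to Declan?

Declan receives €330,000.

The entire €4,455,000 passes to the siblings and their issue.
Counting each half-blood sibling's line as half a unit, there are 9/2 units in €4,455,000, so one unit is €990,000. Whole-blood lines (Joris, Saskia, Soraya, and Faisal) take €990,000 each; half-blood lines (Wiremu) take €495,000 each.
Saskia's share (€990,000) is divided into 3 shares of €330,000: Dayo, Declan, and Kenji each take €330,000.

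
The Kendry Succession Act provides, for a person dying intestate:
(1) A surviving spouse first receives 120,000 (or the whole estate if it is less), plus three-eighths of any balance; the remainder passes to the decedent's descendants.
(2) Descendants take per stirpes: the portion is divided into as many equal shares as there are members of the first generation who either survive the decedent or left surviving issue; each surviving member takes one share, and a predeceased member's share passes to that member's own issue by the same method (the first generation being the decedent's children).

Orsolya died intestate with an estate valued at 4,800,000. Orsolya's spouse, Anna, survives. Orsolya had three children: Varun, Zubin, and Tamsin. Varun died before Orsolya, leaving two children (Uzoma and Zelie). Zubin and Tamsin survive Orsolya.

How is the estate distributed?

Anna: 1,875,000; Uzoma: 487,500; Zelie: 487,500; Zubin: 975,000; Tamsin: 975,000

Anna first takes 120,000, leaving a balance of 4,680,000. Anna then takes three-eighths of the balance (1,755,000), for a total of 1,875,000. The remaining 2,925,000 passes to the descendants.
The descendants' portion (2,925,000) is divided into 3 shares of 975,000: Zubin and Tamsin each take 975,000; Varun's 975,000 share passes to Varun's issue.
Varun's share (975,000) is divided into 2 shares of 487,500: Uzoma and Zelie each take 487,500.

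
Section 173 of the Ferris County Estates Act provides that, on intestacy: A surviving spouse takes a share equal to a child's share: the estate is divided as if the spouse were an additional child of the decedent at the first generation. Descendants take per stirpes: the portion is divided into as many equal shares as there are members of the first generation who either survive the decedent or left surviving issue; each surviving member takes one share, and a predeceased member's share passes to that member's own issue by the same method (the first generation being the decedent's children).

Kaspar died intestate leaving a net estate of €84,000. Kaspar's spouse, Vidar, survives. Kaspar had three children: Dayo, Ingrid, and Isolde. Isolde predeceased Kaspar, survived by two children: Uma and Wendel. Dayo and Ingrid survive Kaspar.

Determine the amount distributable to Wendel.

Wendel receives €10,500.

The spouse counts as an additional share at the children's level, so there are 4 primary shares of €21,000. Vidar takes one such share (€21,000).
The children's combined portion (€63,000) is divided into 3 shares of €21,000: Dayo and Ingrid each take €21,000; Isolde's €21,000 share passes to Isolde's issue.
Isolde's share (€21,000) is divided into 2 shares of €10,500: Uma and Wendel each take €10,500.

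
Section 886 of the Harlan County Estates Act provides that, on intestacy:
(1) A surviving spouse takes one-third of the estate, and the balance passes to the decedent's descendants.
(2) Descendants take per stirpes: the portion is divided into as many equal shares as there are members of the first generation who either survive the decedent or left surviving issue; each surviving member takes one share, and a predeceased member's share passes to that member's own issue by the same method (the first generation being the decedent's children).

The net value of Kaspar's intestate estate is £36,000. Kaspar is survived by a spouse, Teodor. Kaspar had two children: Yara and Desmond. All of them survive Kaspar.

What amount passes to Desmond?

Teodor takes one-third of £36,000 = £12,000. The remaining £24,000 passes to the descendants.
The descendants' portion (£24,000) is divided into 2 shares of £12,000: Yara and Desmond each take £12,000.

Desmond receives £12,000.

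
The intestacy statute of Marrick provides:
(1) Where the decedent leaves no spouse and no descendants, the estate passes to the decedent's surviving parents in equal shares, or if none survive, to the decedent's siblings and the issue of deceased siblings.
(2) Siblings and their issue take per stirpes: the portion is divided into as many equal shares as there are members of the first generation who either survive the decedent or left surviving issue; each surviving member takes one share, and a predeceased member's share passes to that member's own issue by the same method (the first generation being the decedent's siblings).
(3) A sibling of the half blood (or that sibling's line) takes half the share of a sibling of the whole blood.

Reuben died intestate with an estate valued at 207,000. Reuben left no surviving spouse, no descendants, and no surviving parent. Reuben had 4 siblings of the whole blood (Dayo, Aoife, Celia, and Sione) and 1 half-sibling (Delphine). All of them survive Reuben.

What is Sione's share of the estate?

The entire 207,000 passes to the siblings and their issue.
Counting each half-blood sibling's line as half a unit, there are 9/2 units in 207,000, so one unit is 46,000. Whole-blood lines (Dayo, Aoife, Celia, and Sione) take 46,000 each; half-blood lines (Delphine) take 23,000 each.

Sione receives 46,000.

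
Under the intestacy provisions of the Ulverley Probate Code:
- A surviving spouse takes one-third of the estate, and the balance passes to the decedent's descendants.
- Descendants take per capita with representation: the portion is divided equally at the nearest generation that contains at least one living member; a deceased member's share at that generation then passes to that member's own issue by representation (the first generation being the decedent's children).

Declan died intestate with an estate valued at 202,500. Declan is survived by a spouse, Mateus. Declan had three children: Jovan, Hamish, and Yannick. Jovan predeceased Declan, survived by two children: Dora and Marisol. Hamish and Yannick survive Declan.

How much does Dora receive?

Dora receives 22,500.

Mateus takes one-third of 202,500 = 67,500. The remaining 135,000 passes to the descendants.
The descendants' portion (135,000) is divided into 3 shares of 45,000: Hamish and Yannick each take 45,000; Jovan's 45,000 share passes to Jovan's issue.
Jovan's share (45,000) is divided into 2 shares of 22,500: Dora and Marisol each take 22,500.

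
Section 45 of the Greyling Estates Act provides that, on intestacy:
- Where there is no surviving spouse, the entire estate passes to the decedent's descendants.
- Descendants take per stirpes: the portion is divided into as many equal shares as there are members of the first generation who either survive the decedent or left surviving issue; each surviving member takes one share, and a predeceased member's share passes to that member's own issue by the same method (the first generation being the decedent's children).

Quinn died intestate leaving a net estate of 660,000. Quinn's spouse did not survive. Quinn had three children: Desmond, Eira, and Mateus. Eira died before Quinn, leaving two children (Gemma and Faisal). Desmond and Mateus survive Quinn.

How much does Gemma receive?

The entire 660,000 passes to the descendants.
That amount (660,000) is divided into 3 shares of 220,000: Desmond and Mateus each take 220,000; Eira's 220,000 share passes to Eira's issue.
Eira's share (220,000) is divided into 2 shares of 110,000: Gemma and Faisal each take 110,000.

Gemma receives 110,000.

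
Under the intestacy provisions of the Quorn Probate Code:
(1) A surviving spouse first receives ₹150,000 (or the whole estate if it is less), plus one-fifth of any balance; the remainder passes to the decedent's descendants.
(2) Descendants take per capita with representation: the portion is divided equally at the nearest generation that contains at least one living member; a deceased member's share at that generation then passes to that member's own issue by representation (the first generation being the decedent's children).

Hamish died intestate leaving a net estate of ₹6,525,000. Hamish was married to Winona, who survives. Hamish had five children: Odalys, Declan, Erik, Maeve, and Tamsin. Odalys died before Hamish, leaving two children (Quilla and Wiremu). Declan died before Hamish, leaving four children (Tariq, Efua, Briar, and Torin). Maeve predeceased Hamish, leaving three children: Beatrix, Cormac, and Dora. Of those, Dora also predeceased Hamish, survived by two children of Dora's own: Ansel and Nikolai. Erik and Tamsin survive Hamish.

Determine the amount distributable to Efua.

Efua receives ₹255,000.

Winona first takes ₹150,000, leaving a balance of ₹6,375,000. Winona then takes one-fifth of the balance (₹1,275,000), for a total of ₹1,425,000. The remaining ₹5,100,000 passes to the descendants.
The descendants' portion (₹5,100,000) is divided into 5 shares of ₹1,020,000: Erik and Tamsin each take ₹1,020,000; Odalys's ₹1,020,000 share passes to Odalys's issue; Declan's ₹1,020,000 share passes to Declan's issue; Maeve's ₹1,020,000 share passes to Maeve's issue.
Odalys's share (₹1,020,000) is divided into 2 shares of ₹510,000: Quilla and Wiremu each take ₹510,000.
Declan's share (₹1,020,000) is divided into 4 shares of ₹255,000: Tariq, Efua, Briar, and Torin each take ₹255,000.
Maeve's share (₹1,020,000) is divided into 3 shares of ₹340,000: Beatrix and Cormac each take ₹340,000; Dora's ₹340,000 share passes to Dora's issue.
Dora's share (₹340,000) is divided into 2 shares of ₹170,000: Ansel and Nikolai each take ₹170,000.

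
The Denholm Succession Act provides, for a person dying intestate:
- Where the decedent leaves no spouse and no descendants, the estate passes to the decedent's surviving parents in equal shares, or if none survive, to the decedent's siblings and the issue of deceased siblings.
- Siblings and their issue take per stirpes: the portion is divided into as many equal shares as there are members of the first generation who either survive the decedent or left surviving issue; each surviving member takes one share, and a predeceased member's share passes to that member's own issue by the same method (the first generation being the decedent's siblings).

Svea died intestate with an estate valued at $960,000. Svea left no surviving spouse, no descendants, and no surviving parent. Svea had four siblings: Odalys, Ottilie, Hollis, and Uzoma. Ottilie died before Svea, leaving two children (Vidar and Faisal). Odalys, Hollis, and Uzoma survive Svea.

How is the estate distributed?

Odalys: $240,000; Vidar: $120,000; Faisal: $120,000; Hollis: $240,000; Uzoma: $240,000

The entire $960,000 passes to the siblings and their issue.
That amount ($960,000) is divided into 4 shares of $240,000: Odalys, Hollis, and Uzoma each take $240,000; Ottilie's $240,000 share passes to Ottilie's issue.
Ottilie's share ($240,000) is divided into 2 shares of $120,000: Vidar and Faisal each take $120,000.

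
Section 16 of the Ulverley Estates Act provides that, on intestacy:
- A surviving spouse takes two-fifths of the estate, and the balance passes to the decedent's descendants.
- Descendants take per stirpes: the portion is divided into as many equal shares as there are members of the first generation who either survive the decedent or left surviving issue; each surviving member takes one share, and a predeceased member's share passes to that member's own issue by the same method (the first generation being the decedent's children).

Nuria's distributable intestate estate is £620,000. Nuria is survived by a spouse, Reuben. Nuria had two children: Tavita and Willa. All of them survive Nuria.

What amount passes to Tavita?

Reuben takes two-fifths of £620,000 = £248,000. The remaining £372,000 passes to the descendants.
The descendants' portion (£372,000) is divided into 2 shares of £186,000: Tavita and Willa each take £186,000.

Tavita receives £186,000.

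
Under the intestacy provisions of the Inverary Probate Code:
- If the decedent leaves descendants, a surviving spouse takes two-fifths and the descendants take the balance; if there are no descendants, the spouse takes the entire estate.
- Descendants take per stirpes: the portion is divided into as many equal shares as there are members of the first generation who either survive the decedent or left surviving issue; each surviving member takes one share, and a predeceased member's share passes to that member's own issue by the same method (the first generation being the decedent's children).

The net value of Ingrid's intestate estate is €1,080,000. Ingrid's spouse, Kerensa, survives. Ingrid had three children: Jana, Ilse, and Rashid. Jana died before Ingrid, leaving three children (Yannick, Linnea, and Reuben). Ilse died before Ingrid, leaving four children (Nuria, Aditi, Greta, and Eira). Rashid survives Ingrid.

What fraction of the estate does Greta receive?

Kerensa takes two-fifths of €1,080,000 = €432,000. The remaining €648,000 passes to the descendants.
The descendants' portion (€648,000) is divided into 3 shares of €216,000: Rashid takes €216,000; Jana's €216,000 share passes to Jana's issue; Ilse's €216,000 share passes to Ilse's issue.
Jana's share (€216,000) is divided into 3 shares of €72,000: Yannick, Linnea, and Reuben each take €72,000.
Ilse's share (€216,000) is divided into 4 shares of €54,000: Nuria, Aditi, Greta, and Eira each take €54,000.

Greta receives 1/20 of the estate.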